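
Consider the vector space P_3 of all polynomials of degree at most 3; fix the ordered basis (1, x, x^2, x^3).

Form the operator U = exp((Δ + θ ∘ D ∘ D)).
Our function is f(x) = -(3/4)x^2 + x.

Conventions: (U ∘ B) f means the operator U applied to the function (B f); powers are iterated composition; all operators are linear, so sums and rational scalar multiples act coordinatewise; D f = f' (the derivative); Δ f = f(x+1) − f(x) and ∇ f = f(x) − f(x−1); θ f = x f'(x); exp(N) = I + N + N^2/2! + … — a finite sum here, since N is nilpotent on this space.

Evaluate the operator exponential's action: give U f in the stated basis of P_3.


g(x) = -(3/4)x^2 - (1/2)x - 1/2

order-1 term: -(3/2)x + 1/4
order-2 term: -3/4
the series for exp((Δ + θ ∘ D ∘ D)) f terminates at order 2
exp((Δ + θ ∘ D ∘ D)) f = -(3/4)x^2 - (1/2)x - 1/2


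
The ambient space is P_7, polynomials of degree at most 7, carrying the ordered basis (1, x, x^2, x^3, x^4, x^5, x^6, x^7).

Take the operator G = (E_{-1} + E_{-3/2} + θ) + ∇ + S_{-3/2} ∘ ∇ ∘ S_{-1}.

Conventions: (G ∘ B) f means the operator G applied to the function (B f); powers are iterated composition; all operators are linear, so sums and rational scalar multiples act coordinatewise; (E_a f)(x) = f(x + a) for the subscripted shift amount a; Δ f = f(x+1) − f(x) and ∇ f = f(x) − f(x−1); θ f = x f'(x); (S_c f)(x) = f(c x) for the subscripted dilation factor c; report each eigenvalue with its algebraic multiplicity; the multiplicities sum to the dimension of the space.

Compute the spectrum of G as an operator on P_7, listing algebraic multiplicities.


image of 1: 2
image of x: 3x - 5/2
image of x^2: 4x^2 - 6x + 5/4
image of x^3: 5x^3 - (45/4)x^2 + (9/4)x - 35/8
image of x^4: 6x^4 - (39/2)x^3 - (39/2)x + 65/16
image of x^5: 7x^5 - (525/16)x^4 - (45/4)x^3 - (225/4)x^2 + (285/16)x - 275/32
image of x^6: 8x^6 - (873/16)x^5 - (675/16)x^4 - 135x^3 + (675/16)x^2 - (873/16)x + 665/64
image of x^7: 9x^7 - (5775/64)x^6 - (3591/32)x^5 - (4725/16)x^4 + (945/16)x^3 - (6615/32)x^2 + (4431/64)x - 2315/128
the matrix is upper triangular; its diagonal is (2, 3, 4, 5, 6, 7, 8, 9)
for a triangular matrix the eigenvalues are the diagonal entries, with algebraic multiplicity their repetition count

λ = 2 (multiplicity 1), λ = 3 (multiplicity 1), λ = 4 (multiplicity 1), λ = 5 (multiplicity 1), λ = 6 (multiplicity 1), λ = 7 (multiplicity 1), λ = 8 (multiplicity 1), λ = 9 (multiplicity 1)


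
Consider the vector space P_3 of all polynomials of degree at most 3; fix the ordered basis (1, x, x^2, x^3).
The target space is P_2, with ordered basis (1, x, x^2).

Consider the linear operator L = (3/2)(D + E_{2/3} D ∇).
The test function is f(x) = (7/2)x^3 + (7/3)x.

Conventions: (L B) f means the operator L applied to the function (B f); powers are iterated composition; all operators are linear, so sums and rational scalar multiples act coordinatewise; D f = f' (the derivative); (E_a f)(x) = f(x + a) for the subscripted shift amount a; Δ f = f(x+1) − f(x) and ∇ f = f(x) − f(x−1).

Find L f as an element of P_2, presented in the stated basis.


g(x) = (63/4)x^2 + (63/2)x + 35/4

D f = (21/2)x^2 + 7/3
∇ f = (21/2)x^2 - (21/2)x + 35/6
D ∇ f = 21x - 21/2
E_{2/3} D ∇ f = 21x + 7/2
(D + E_{2/3} D ∇) f = (21/2)x^2 + 21x + 35/6
((3/2)(D + E_{2/3} D ∇)) f = (63/4)x^2 + (63/2)x + 35/4


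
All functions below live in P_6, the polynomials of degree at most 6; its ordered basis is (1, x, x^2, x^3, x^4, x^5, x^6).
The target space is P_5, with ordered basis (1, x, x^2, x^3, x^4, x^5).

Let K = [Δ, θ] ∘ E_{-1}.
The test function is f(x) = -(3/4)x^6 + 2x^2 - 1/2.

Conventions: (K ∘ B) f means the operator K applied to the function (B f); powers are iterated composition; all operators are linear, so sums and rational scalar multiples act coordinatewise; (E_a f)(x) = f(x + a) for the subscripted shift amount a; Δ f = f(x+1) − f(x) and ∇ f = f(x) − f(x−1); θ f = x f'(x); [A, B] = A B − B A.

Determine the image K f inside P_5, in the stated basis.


E_{-1} f = -(3/4)x^6 + (9/2)x^5 - (45/4)x^4 + 15x^3 - (37/4)x^2 + (1/2)x + 3/4
θ E_{-1} f = -(9/2)x^6 + (45/2)x^5 - 45x^4 + 45x^3 - (37/2)x^2 + (1/2)x
Δ θ E_{-1} f = -27x^5 + 45x^4 - 45x^3 + (45/2)x^2 + (7/2)x
Δ E_{-1} f = -(9/2)x^5 + (45/4)x^4 - 15x^3 + (45/4)x^2 - (1/2)x - 5/4
θ Δ E_{-1} f = -(45/2)x^5 + 45x^4 - 45x^3 + (45/2)x^2 - (1/2)x
[Δ, θ] E_{-1} f = -(9/2)x^5 + 4x

the image equals g(x) = -(9/2)x^5 + 4x


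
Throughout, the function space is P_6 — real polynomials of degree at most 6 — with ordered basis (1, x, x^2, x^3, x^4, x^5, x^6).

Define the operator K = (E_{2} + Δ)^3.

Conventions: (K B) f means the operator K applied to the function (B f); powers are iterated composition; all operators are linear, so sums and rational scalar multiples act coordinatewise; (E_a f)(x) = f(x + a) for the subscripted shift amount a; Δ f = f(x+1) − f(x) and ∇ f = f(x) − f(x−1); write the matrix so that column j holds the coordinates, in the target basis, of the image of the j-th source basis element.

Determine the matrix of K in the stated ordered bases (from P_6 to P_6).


image of 1: 1
image of x: x + 9
image of x^2: x^2 + 18x + 69
image of x^3: x^3 + 27x^2 + 207x + 459
image of x^4: x^4 + 36x^3 + 414x^2 + 1836x + 2769
image of x^5: x^5 + 45x^4 + 690x^3 + 4590x^2 + 13845x + 15939
image of x^6: x^6 + 54x^5 + 1035x^4 + 9180x^3 + 41535x^2 + 95634x + 89889
each image's coordinates form column j of the matrix

the matrix is [[1, 9, 69, 459, 2769, 15939, 89889]; [0, 1, 18, 207, 1836, 13845, 95634]; [0, 0, 1, 27, 414, 4590, 41535]; [0, 0, 0, 1, 36, 690, 9180]; [0, 0, 0, 0, 1, 45, 1035]; [0, 0, 0, 0, 0, 1, 54]; [0, 0, 0, 0, 0, 0, 1]] (rows listed top to bottom)


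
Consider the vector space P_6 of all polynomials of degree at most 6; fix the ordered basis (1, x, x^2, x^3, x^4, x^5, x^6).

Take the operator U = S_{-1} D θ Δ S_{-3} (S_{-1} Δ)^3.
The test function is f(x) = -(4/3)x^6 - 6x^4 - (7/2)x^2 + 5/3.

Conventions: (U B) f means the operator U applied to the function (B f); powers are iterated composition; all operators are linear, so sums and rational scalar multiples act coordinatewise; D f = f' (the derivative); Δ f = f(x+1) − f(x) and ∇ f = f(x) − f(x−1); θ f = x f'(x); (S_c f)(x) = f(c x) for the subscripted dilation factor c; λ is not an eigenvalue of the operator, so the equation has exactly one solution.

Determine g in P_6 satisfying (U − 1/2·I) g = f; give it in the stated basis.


write g with unknown coordinates in the stated basis and equate coefficients in (U − 1/2·I) g = f
solving from the highest basis element down gives g = (8/3)x^6 + 12x^4 + 7x^2 + 207360x - 207370/3
check: U g = 103680x - 34560
so U g − 1/2·g = -(4/3)x^6 - 6x^4 - (7/2)x^2 + 5/3 = f ✓

the result is g(x) = (8/3)x^6 + 12x^4 + 7x^2 + 207360x - 207370/3


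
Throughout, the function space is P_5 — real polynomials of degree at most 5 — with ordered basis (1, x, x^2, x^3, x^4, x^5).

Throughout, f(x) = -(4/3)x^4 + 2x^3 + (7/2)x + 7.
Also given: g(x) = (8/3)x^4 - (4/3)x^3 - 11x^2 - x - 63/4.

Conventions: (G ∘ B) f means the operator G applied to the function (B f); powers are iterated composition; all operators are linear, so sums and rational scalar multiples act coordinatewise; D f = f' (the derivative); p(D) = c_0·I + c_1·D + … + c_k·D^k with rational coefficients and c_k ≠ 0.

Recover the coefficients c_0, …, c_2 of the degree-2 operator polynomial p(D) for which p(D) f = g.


p(D) = -2·I − (1/2)·D + (1/2)·D^2, i.e. c_0 = -2, c_1 = -1/2, c_2 = 1/2

D^0 f = -(4/3)x^4 + 2x^3 + (7/2)x + 7
D^1 f = -(16/3)x^3 + 6x^2 + 7/2
D^2 f = -16x^2 + 12x
matching coefficients of g against c_0 f + c_1 Df + … from the top degree down determines the c_i
solution: c_0 = -2, c_1 = -1/2, c_2 = 1/2


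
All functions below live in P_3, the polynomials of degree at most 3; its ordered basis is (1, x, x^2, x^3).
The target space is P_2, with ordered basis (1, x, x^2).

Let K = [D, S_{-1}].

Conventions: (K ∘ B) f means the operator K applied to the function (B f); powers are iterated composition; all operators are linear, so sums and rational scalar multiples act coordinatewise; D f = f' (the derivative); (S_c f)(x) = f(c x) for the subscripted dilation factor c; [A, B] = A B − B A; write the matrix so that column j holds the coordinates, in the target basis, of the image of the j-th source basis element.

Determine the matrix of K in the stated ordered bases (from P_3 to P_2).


the matrix is [[0, -2, 0, 0]; [0, 0, 4, 0]; [0, 0, 0, -6]] (rows listed top to bottom)

image of 1: 0
image of x: -2
image of x^2: 4x
image of x^3: -6x^2
each image's coordinates form column j of the matrix


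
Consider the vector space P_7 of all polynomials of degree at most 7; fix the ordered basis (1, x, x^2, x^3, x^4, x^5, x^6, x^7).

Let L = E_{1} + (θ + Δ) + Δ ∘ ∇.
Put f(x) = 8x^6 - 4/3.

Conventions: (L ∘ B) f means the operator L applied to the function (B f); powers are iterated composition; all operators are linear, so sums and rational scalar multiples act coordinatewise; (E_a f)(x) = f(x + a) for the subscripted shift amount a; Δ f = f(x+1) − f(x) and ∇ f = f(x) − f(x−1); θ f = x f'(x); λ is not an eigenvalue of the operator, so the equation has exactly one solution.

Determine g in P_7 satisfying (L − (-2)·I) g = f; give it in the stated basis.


the image equals g(x) = (8/9)x^6 - (4/3)x^5 - (40/7)x^4 + (2000/189)x^3 + (592/63)x^2 - (180/7)x + 2516/567

write g with unknown coordinates in the stated basis and equate coefficients in (L − (-2)·I) g = f
solving from the highest basis element down gives g = (8/9)x^6 - (4/3)x^5 - (40/7)x^4 + (2000/189)x^3 + (592/63)x^2 - (180/7)x + 2516/567
check: L g = (56/9)x^6 + (8/3)x^5 + (80/7)x^4 - (4000/189)x^3 - (1184/63)x^2 + (360/7)x - 5788/567
so L g − (-2)·g = 8x^6 - 4/3 = f ✓


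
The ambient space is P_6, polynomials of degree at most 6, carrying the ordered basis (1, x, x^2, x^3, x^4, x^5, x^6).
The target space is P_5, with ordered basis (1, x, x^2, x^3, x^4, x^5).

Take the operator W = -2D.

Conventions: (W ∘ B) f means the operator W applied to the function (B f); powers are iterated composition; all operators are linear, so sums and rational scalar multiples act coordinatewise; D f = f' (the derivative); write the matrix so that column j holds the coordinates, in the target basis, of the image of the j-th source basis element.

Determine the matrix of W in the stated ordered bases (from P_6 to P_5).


the matrix is [[0, -2, 0, 0, 0, 0, 0]; [0, 0, -4, 0, 0, 0, 0]; [0, 0, 0, -6, 0, 0, 0]; [0, 0, 0, 0, -8, 0, 0]; [0, 0, 0, 0, 0, -10, 0]; [0, 0, 0, 0, 0, 0, -12]] (rows listed top to bottom)

image of 1: 0
image of x: -2
image of x^2: -4x
image of x^3: -6x^2
image of x^4: -8x^3
image of x^5: -10x^4
image of x^6: -12x^5
each image's coordinates form column j of the matrix


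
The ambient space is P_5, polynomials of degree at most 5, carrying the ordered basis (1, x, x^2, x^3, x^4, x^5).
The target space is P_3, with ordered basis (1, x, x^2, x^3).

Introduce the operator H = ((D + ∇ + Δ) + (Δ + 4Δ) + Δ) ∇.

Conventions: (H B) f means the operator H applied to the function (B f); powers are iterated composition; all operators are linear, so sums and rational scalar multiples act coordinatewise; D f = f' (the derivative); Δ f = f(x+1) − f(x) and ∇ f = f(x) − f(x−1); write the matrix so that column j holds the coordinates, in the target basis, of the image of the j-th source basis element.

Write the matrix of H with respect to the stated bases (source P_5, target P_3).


the matrix is [[0, 0, 18, -9, 32, -35]; [0, 0, 0, 54, -36, 160]; [0, 0, 0, 0, 108, -90]; [0, 0, 0, 0, 0, 180]] (rows listed top to bottom)

image of 1: 0
image of x: 0
image of x^2: 18
image of x^3: 54x - 9
image of x^4: 108x^2 - 36x + 32
image of x^5: 180x^3 - 90x^2 + 160x - 35
each image's coordinates form column j of the matrix


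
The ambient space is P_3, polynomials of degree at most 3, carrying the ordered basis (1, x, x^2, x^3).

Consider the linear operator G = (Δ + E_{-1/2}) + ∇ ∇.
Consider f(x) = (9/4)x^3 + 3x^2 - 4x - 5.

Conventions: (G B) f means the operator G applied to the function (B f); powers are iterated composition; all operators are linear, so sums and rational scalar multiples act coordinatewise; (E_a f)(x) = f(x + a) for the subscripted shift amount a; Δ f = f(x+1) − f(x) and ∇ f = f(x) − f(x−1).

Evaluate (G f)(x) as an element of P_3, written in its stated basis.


g(x) = (9/4)x^3 + (51/8)x^2 + (335/16)x - 281/32

Δ f = (27/4)x^2 + (51/4)x + 5/4
E_{-1/2} f = (9/4)x^3 - (3/8)x^2 - (85/16)x - 81/32
(Δ + E_{-1/2}) f = (9/4)x^3 + (51/8)x^2 + (119/16)x - 41/32
∇ f = (27/4)x^2 - (3/4)x - 19/4
∇ ∇ f = (27/2)x - 15/2
((Δ + E_{-1/2}) + ∇ ∇) f = (9/4)x^3 + (51/8)x^2 + (335/16)x - 281/32


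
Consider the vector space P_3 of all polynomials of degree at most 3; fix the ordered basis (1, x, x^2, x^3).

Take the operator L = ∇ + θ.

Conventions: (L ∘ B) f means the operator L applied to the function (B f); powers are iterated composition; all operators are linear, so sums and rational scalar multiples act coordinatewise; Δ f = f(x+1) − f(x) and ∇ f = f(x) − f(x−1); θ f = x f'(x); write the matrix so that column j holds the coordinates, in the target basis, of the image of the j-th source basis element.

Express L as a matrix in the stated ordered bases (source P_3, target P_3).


the matrix is [[0, 1, -1, 1]; [0, 1, 2, -3]; [0, 0, 2, 3]; [0, 0, 0, 3]] (rows listed top to bottom)

image of 1: 0
image of x: x + 1
image of x^2: 2x^2 + 2x - 1
image of x^3: 3x^3 + 3x^2 - 3x + 1
each image's coordinates form column j of the matrix


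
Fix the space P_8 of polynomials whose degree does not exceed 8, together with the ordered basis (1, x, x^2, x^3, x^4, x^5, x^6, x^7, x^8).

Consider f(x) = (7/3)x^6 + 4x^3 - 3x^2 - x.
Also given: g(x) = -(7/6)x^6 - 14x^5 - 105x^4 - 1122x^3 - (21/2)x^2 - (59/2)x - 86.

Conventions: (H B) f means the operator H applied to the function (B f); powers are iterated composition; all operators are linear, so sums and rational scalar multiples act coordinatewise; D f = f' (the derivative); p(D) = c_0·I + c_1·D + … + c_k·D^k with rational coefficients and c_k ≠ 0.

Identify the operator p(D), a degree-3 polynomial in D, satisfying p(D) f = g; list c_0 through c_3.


p(D) = -(1/2)·I − D − (3/2)·D^2 − 4·D^3, i.e. c_0 = -1/2, c_1 = -1, c_2 = -3/2, c_3 = -4

D^0 f = (7/3)x^6 + 4x^3 - 3x^2 - x
D^1 f = 14x^5 + 12x^2 - 6x - 1
D^2 f = 70x^4 + 24x - 6
D^3 f = 280x^3 + 24
matching coefficients of g against c_0 f + c_1 Df + … from the top degree down determines the c_i
solution: c_0 = -1/2, c_1 = -1, c_2 = -3/2, c_3 = -4


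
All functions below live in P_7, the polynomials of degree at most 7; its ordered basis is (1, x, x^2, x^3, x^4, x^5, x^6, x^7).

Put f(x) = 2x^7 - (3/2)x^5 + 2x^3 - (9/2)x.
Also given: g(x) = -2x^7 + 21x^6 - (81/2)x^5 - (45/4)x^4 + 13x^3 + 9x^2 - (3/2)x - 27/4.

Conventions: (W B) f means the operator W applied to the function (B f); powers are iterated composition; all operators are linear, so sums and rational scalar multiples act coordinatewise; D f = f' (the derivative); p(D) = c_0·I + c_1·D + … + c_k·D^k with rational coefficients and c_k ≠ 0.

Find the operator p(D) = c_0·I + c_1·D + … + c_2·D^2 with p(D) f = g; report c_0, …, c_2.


c_0 = -1, c_1 = 3/2, c_2 = -1/2

D^0 f = 2x^7 - (3/2)x^5 + 2x^3 - (9/2)x
D^1 f = 14x^6 - (15/2)x^4 + 6x^2 - 9/2
D^2 f = 84x^5 - 30x^3 + 12x
matching coefficients of g against c_0 f + c_1 Df + … from the top degree down determines the c_i
solution: c_0 = -1, c_1 = 3/2, c_2 = -1/2


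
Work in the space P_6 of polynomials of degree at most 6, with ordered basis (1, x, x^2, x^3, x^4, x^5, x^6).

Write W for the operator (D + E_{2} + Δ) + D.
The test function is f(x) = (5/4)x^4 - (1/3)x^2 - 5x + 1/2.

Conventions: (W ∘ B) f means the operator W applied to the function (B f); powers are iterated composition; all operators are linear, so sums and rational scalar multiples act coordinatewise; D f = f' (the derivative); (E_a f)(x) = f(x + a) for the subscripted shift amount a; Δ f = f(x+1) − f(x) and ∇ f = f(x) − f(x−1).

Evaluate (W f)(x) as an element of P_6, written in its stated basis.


D f = 5x^3 - (2/3)x - 5
E_{2} f = (5/4)x^4 + 10x^3 + (89/3)x^2 + (101/3)x + 55/6
Δ f = 5x^3 + (15/2)x^2 + (13/3)x - 49/12
(D + E_{2} + Δ) f = (5/4)x^4 + 20x^3 + (223/6)x^2 + (112/3)x + 1/12
D f = 5x^3 - (2/3)x - 5
((D + E_{2} + Δ) + D) f = (5/4)x^4 + 25x^3 + (223/6)x^2 + (110/3)x - 59/12

g(x) = (5/4)x^4 + 25x^3 + (223/6)x^2 + (110/3)x - 59/12


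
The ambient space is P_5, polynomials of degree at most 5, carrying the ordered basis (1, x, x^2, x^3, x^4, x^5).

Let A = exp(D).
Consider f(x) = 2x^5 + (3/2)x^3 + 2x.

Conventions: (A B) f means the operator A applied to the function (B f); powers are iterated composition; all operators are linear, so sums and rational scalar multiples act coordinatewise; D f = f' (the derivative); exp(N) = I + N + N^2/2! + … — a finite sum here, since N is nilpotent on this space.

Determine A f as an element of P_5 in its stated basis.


g(x) = 2x^5 + 10x^4 + (43/2)x^3 + (49/2)x^2 + (33/2)x + 11/2

order-1 term: 10x^4 + (9/2)x^2 + 2
order-2 term: 20x^3 + (9/2)x
order-3 term: 20x^2 + 3/2
order-4 term: 10x
order-5 term: 2
the series for exp(D) f terminates at order 5
exp(D) f = 2x^5 + 10x^4 + (43/2)x^3 + (49/2)x^2 + (33/2)x + 11/2


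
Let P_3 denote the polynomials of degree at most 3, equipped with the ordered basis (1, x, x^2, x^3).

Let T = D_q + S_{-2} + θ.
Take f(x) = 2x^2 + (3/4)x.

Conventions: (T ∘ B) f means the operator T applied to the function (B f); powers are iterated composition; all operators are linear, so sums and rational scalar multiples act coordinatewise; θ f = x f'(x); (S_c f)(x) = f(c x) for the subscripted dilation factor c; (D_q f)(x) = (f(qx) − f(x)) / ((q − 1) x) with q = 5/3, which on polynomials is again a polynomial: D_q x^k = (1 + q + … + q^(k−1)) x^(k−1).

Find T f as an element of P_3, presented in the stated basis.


D_q f = (16/3)x + 3/4
S_{-2} f = 8x^2 - (3/2)x
θ f = 4x^2 + (3/4)x
(D_q + S_{-2} + θ) f = 12x^2 + (55/12)x + 3/4

the result is g(x) = 12x^2 + (55/12)x + 3/4


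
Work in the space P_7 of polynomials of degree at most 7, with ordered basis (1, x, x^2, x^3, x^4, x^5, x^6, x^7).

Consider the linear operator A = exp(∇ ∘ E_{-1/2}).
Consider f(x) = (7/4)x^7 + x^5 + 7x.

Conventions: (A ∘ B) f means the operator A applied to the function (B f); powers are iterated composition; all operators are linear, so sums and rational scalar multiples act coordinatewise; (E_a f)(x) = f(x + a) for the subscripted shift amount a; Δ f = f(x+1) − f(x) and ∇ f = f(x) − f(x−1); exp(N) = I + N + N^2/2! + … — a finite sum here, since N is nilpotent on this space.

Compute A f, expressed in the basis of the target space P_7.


order-1 term: (49/4)x^6 - (147/2)x^5 + (3265/16)x^4 - (1305/4)x^3 + (19867/64)x^2 - (5259/32)x + 11379/256
order-2 term: (147/4)x^5 - (735/2)x^4 + (6165/4)x^3 - (6735/2)x^2 + (15249/4)x - 3561/2
order-3 term: (245/4)x^4 - 735x^3 + (27275/8)x^2 - (28905/4)x + 376997/64
order-4 term: (245/4)x^3 - 735x^2 + (12025/4)x - 4185
order-5 term: (147/4)x^2 - (735/2)x + 14961/16
order-6 term: (49/4)x - 147/2
order-7 term: 7/4
the series for exp(∇ ∘ E_{-1/2}) f terminates at order 7
exp(∇ ∘ E_{-1/2}) f = (7/4)x^7 + (49/4)x^6 - (143/4)x^5 - (1635/16)x^4 + (2165/4)x^3 - (22141/64)x^2 - (29451/32)x + 213207/256

the image equals g(x) = (7/4)x^7 + (49/4)x^6 - (143/4)x^5 - (1635/16)x^4 + (2165/4)x^3 - (22141/64)x^2 - (29451/32)x + 213207/256


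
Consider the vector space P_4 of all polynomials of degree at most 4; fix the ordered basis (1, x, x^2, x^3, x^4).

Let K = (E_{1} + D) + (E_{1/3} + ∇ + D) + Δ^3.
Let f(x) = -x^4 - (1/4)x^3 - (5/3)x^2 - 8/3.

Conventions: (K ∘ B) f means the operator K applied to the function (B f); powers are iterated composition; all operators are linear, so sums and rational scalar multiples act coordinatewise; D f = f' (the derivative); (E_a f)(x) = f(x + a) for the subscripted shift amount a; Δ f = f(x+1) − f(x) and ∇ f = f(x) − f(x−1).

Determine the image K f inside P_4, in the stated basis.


the result is g(x) = -2x^4 - (107/6)x^3 - (29/4)x^2 - (5041/108)x - 14107/324

E_{1} f = -x^4 - (17/4)x^3 - (101/12)x^2 - (97/12)x - 67/12
D f = -4x^3 - (3/4)x^2 - (10/3)x
(E_{1} + D) f = -x^4 - (33/4)x^3 - (55/6)x^2 - (137/12)x - 67/12
E_{1/3} f = -x^4 - (19/12)x^3 - (31/12)x^2 - (145/108)x - 931/324
∇ f = -4x^3 + (21/4)x^2 - (79/12)x + 29/12
D f = -4x^3 - (3/4)x^2 - (10/3)x
(E_{1/3} + ∇ + D) f = -x^4 - (115/12)x^3 + (23/12)x^2 - (304/27)x - 37/81
Δ f = -4x^3 - (27/4)x^2 - (97/12)x - 35/12
Δ Δ f = -12x^2 - (51/2)x - 113/6
Δ Δ Δ f = -24x - 75/2
((E_{1} + D) + (E_{1/3} + ∇ + D) + Δ^3) f = -2x^4 - (107/6)x^3 - (29/4)x^2 - (5041/108)x - 14107/324


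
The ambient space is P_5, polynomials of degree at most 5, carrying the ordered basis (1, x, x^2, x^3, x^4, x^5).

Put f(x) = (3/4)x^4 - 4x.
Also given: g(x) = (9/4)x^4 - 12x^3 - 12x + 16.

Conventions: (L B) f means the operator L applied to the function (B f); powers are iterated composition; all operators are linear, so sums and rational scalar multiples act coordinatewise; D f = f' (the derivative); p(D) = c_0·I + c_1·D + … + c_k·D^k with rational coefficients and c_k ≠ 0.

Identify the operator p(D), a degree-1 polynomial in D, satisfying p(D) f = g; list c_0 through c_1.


D^0 f = (3/4)x^4 - 4x
D^1 f = 3x^3 - 4
matching coefficients of g against c_0 f + c_1 Df + … from the top degree down determines the c_i
solution: c_0 = 3, c_1 = -4

p(D) = 3·I − 4·D, i.e. c_0 = 3, c_1 = -4


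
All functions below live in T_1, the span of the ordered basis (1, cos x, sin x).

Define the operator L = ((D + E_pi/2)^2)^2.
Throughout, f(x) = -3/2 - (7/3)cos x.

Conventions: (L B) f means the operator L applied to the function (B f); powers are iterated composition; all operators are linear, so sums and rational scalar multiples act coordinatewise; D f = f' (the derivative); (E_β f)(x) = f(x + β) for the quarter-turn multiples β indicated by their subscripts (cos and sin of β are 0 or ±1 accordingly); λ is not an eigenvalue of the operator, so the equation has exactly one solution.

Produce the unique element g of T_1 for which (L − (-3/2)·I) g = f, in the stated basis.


write g with unknown coordinates in the stated basis and equate coefficients in (L − (-3/2)·I) g = f
solving from the highest basis element down gives g = -3/5 - (2/15)cos x
check: L g = -3/5 - (32/15)cos x
so L g − (-3/2)·g = -3/2 - (7/3)cos x = f ✓

g(x) = -3/5 - (2/15)cos x


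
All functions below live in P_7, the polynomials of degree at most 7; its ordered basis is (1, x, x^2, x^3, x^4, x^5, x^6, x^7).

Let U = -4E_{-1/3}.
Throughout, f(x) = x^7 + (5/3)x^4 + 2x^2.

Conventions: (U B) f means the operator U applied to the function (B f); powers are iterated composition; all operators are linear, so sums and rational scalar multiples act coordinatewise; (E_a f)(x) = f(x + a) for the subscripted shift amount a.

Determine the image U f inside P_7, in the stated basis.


E_{-1/3} f = x^7 - (7/3)x^6 + (7/3)x^5 + (10/27)x^4 - (145/81)x^3 + (245/81)x^2 - (1145/729)x + 530/2187
(-4E_{-1/3}) f = -4x^7 + (28/3)x^6 - (28/3)x^5 - (40/27)x^4 + (580/81)x^3 - (980/81)x^2 + (4580/729)x - 2120/2187

g(x) = -4x^7 + (28/3)x^6 - (28/3)x^5 - (40/27)x^4 + (580/81)x^3 - (980/81)x^2 + (4580/729)x - 2120/2187


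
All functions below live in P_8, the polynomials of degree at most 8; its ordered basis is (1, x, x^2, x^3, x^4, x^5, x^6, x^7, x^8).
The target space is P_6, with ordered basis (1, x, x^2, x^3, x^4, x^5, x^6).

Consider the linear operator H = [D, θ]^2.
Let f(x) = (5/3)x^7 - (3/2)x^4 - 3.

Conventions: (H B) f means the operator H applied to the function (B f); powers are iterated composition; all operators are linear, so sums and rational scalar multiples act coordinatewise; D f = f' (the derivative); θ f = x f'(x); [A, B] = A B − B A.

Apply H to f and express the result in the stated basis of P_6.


θ f = (35/3)x^7 - 6x^4
D θ f = (245/3)x^6 - 24x^3
D f = (35/3)x^6 - 6x^3
θ D f = 70x^6 - 18x^3
[D, θ] f = (35/3)x^6 - 6x^3
θ [D, θ] f = 70x^6 - 18x^3
D θ [D, θ] f = 420x^5 - 54x^2
D [D, θ] f = 70x^5 - 18x^2
θ D [D, θ] f = 350x^5 - 36x^2
[D, θ] [D, θ] f = 70x^5 - 18x^2

the image equals g(x) = 70x^5 - 18x^2


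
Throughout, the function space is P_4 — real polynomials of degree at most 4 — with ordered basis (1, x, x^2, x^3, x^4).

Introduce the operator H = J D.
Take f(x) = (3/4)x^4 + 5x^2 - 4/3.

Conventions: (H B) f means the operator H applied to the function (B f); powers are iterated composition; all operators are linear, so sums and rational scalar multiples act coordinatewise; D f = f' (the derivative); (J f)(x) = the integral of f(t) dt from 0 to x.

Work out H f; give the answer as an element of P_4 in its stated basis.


g(x) = (3/4)x^4 + 5x^2

D f = 3x^3 + 10x
J D f = (3/4)x^4 + 5x^2


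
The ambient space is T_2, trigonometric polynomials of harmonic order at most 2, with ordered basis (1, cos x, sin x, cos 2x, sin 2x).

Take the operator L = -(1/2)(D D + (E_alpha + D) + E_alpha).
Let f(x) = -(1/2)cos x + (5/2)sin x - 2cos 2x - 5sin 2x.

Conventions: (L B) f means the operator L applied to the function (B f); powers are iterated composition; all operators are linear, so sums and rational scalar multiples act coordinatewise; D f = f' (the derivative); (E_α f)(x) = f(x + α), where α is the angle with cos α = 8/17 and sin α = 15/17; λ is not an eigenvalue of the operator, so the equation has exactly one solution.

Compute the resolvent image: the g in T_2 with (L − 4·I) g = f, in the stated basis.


write g with unknown coordinates in the stated basis and equate coefficients in (L − 4·I) g = f
solving from the highest basis element down gives g = (185/601)cos x - (314/601)sin x - (1811/1570)cos 2x + (3143/1570)sin 2x
check: L g = (879/1202)cos x + (493/1202)sin x - (5192/785)cos 2x + (2361/785)sin 2x
so L g − 4·g = -(1/2)cos x + (5/2)sin x - 2cos 2x - 5sin 2x = f ✓

the result is g(x) = (185/601)cos x - (314/601)sin x - (1811/1570)cos 2x + (3143/1570)sin 2x


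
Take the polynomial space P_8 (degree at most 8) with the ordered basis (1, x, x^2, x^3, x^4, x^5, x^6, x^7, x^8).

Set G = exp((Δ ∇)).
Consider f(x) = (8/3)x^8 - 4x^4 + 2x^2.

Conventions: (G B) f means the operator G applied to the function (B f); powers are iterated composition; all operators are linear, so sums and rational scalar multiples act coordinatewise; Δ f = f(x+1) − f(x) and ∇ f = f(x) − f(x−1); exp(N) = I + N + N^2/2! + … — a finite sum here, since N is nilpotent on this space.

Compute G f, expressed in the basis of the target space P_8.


order-1 term: (448/3)x^6 + (1120/3)x^4 + (304/3)x^2 + 4/3
order-2 term: 2240x^4 + 4480x^2 + 624
order-3 term: 8960x^2 + 4480
order-4 term: 4480
the series for exp((Δ ∇)) f terminates at order 4
exp((Δ ∇)) f = (8/3)x^8 + (448/3)x^6 + (7828/3)x^4 + (40630/3)x^2 + 28756/3

the image equals g(x) = (8/3)x^8 + (448/3)x^6 + (7828/3)x^4 + (40630/3)x^2 + 28756/3


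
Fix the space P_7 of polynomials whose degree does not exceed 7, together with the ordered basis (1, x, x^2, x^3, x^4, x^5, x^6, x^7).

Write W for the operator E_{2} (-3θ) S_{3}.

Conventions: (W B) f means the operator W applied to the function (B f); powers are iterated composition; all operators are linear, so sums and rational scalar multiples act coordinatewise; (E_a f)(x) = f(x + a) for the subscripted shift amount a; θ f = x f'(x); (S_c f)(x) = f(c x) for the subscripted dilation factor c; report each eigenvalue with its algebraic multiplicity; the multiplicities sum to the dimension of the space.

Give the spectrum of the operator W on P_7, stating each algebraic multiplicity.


λ = -45927 (multiplicity 1), λ = -13122 (multiplicity 1), λ = -3645 (multiplicity 1), λ = -972 (multiplicity 1), λ = -243 (multiplicity 1), λ = -54 (multiplicity 1), λ = -9 (multiplicity 1), λ = 0 (multiplicity 1)

image of 1: 0
image of x: -9x - 18
image of x^2: -54x^2 - 216x - 216
image of x^3: -243x^3 - 1458x^2 - 2916x - 1944
image of x^4: -972x^4 - 7776x^3 - 23328x^2 - 31104x - 15552
image of x^5: -3645x^5 - 36450x^4 - 145800x^3 - 291600x^2 - 291600x - 116640
image of x^6: -13122x^6 - 157464x^5 - 787320x^4 - 2099520x^3 - 3149280x^2 - 2519424x - 839808
image of x^7: -45927x^7 - 642978x^6 - 3857868x^5 - 12859560x^4 - 25719120x^3 - 30862944x^2 - 20575296x - 5878656
the matrix is upper triangular; its diagonal is (0, -9, -54, -243, -972, -3645, -13122, -45927)
for a triangular matrix the eigenvalues are the diagonal entries, with algebraic multiplicity their repetition count


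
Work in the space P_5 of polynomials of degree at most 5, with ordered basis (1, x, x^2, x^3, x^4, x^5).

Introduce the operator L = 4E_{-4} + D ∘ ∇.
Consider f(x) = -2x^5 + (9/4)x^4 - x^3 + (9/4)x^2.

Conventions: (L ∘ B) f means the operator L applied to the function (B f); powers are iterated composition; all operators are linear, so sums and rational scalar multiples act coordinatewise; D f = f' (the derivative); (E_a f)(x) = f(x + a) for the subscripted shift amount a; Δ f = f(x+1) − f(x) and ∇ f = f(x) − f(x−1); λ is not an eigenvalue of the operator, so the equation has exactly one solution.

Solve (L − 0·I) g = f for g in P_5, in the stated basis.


write g with unknown coordinates in the stated basis and equate coefficients in (L − 0·I) g = f
solving from the highest basis element down gives g = -(1/2)x^5 - (151/16)x^4 - (275/4)x^3 - (1711/8)x^2 - (1755/16)x + 8823/16
check: L g = -2x^5 + (9/4)x^4 - x^3 + (9/4)x^2
so L g − 0·g = -2x^5 + (9/4)x^4 - x^3 + (9/4)x^2 = f ✓

g(x) = -(1/2)x^5 - (151/16)x^4 - (275/4)x^3 - (1711/8)x^2 - (1755/16)x + 8823/16


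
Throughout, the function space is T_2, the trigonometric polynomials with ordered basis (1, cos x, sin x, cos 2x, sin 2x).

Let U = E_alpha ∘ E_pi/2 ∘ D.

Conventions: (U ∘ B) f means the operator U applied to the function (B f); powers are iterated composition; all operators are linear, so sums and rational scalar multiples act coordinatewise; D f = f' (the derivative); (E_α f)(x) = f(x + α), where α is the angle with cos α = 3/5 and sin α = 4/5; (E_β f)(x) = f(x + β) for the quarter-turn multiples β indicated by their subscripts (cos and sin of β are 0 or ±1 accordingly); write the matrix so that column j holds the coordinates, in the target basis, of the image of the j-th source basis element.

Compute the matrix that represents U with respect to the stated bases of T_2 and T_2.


the matrix is [[0, 0, 0, 0, 0]; [0, -3/5, -4/5, 0, 0]; [0, 4/5, -3/5, 0, 0]; [0, 0, 0, 48/25, 14/25]; [0, 0, 0, -14/25, 48/25]] (rows listed top to bottom)

image of 1: 0
image of cos x: -(3/5)cos x + (4/5)sin x
image of sin x: -(4/5)cos x - (3/5)sin x
image of cos 2x: (48/25)cos 2x - (14/25)sin 2x
image of sin 2x: (14/25)cos 2x + (48/25)sin 2x
each image's coordinates form column j of the matrix


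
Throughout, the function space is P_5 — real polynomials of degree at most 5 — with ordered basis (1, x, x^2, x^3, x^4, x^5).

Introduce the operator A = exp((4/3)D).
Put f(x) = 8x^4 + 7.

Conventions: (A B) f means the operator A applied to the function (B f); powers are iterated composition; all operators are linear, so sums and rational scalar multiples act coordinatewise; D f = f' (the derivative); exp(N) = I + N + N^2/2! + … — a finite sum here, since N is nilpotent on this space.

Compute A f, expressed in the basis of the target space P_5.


the result is g(x) = 8x^4 + (128/3)x^3 + (256/3)x^2 + (2048/27)x + 2615/81

order-1 term: (128/3)x^3
order-2 term: (256/3)x^2
order-3 term: (2048/27)x
order-4 term: 2048/81
the series for exp((4/3)D) f terminates at order 4
exp((4/3)D) f = 8x^4 + (128/3)x^3 + (256/3)x^2 + (2048/27)x + 2615/81


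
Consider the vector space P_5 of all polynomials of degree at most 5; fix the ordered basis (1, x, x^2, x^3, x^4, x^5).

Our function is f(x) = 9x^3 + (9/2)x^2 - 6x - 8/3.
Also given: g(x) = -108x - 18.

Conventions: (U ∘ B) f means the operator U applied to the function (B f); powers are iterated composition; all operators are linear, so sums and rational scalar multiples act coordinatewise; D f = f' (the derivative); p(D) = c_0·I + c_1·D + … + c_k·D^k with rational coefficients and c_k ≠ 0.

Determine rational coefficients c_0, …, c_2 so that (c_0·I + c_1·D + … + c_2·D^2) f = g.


D^0 f = 9x^3 + (9/2)x^2 - 6x - 8/3
D^1 f = 27x^2 + 9x - 6
D^2 f = 54x + 9
matching coefficients of g against c_0 f + c_1 Df + … from the top degree down determines the c_i
solution: c_0 = 0, c_1 = 0, c_2 = -2

p(D) = -2·D^2, i.e. c_0 = 0, c_1 = 0, c_2 = -2


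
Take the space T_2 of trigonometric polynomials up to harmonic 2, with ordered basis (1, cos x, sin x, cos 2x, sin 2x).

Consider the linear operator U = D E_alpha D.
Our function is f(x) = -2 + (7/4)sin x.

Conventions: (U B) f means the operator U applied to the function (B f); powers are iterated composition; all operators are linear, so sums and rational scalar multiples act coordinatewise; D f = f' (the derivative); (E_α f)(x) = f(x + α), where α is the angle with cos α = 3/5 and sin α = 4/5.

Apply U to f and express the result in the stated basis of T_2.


the result is g(x) = -(7/5)cos x - (21/20)sin x

D f = (7/4)cos x
E_alpha D f = (21/20)cos x - (7/5)sin x
D E_alpha D f = -(7/5)cos x - (21/20)sin x


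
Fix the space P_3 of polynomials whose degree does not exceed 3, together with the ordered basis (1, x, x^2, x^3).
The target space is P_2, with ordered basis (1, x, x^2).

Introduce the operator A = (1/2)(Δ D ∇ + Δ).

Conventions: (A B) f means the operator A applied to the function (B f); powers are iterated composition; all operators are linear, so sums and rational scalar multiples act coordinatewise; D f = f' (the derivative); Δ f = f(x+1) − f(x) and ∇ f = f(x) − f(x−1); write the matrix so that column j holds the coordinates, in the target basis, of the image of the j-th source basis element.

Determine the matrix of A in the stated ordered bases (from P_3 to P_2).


the matrix is [[0, 1/2, 1/2, 7/2]; [0, 0, 1, 3/2]; [0, 0, 0, 3/2]] (rows listed top to bottom)

image of 1: 0
image of x: 1/2
image of x^2: x + 1/2
image of x^3: (3/2)x^2 + (3/2)x + 7/2
each image's coordinates form column j of the matrix


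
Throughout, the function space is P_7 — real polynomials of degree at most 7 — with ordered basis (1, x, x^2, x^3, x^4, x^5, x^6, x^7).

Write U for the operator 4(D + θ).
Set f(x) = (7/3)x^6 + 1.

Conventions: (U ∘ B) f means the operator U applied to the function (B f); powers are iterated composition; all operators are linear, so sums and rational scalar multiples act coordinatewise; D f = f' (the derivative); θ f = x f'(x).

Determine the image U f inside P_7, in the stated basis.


g(x) = 56x^6 + 56x^5

D f = 14x^5
θ f = 14x^6
(D + θ) f = 14x^6 + 14x^5
(4(D + θ)) f = 56x^6 + 56x^5


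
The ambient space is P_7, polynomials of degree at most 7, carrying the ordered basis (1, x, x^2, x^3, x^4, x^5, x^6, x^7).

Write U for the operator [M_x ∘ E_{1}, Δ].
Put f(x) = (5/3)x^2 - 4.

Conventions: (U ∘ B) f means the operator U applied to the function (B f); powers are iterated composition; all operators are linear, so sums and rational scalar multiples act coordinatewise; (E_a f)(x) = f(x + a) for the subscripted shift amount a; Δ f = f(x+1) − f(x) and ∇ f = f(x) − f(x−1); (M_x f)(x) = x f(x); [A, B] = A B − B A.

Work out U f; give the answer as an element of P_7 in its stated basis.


Δ f = (10/3)x + 5/3
E_{1} Δ f = (10/3)x + 5
M_x E_{1} Δ f = (10/3)x^2 + 5x
E_{1} f = (5/3)x^2 + (10/3)x - 7/3
M_x E_{1} f = (5/3)x^3 + (10/3)x^2 - (7/3)x
Δ (M_x ∘ E_{1}) f = 5x^2 + (35/3)x + 8/3
[M_x ∘ E_{1}, Δ] f = -(5/3)x^2 - (20/3)x - 8/3

g(x) = -(5/3)x^2 - (20/3)x - 8/3


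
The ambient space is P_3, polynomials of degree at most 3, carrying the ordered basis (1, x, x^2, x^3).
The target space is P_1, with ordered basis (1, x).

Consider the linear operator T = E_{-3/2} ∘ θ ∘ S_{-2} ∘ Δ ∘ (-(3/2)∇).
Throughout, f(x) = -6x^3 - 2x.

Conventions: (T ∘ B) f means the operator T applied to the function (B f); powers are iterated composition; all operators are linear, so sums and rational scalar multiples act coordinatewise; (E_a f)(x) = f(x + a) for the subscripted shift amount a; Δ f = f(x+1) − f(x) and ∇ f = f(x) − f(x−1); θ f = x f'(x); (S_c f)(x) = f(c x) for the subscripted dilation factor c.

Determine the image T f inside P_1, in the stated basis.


∇ f = -18x^2 + 18x - 8
(-(3/2)∇) f = 27x^2 - 27x + 12
Δ (-(3/2)∇) f = 54x
S_{-2} Δ (-(3/2)∇) f = -108x
θ S_{-2} Δ (-(3/2)∇) f = -108x
E_{-3/2} (θ ∘ S_{-2}) Δ (-(3/2)∇) f = -108x + 162

the result is g(x) = -108x + 162


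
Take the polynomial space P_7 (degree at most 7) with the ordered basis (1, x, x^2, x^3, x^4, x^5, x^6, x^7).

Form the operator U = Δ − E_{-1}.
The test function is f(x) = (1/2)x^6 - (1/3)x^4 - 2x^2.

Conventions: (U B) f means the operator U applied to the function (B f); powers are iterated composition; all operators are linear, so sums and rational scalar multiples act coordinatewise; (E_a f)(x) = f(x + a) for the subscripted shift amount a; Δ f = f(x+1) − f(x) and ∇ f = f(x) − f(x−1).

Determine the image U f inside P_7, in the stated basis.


the image equals g(x) = -(1/2)x^6 + 6x^5 + (1/3)x^4 + (52/3)x^3 + 2x^2 - (14/3)x

Δ f = 3x^5 + (15/2)x^4 + (26/3)x^3 + (11/2)x^2 - (7/3)x - 11/6
E_{-1} f = (1/2)x^6 - 3x^5 + (43/6)x^4 - (26/3)x^3 + (7/2)x^2 + (7/3)x - 11/6
(-E_{-1}) f = -(1/2)x^6 + 3x^5 - (43/6)x^4 + (26/3)x^3 - (7/2)x^2 - (7/3)x + 11/6
(Δ − E_{-1}) f = -(1/2)x^6 + 6x^5 + (1/3)x^4 + (52/3)x^3 + 2x^2 - (14/3)x


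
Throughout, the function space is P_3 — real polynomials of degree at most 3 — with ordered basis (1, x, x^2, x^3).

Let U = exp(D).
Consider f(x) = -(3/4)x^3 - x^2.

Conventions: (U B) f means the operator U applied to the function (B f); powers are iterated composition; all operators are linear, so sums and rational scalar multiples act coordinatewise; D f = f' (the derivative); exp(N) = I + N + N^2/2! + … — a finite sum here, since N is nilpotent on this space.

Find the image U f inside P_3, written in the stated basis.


the result is g(x) = -(3/4)x^3 - (13/4)x^2 - (17/4)x - 7/4

order-1 term: -(9/4)x^2 - 2x
order-2 term: -(9/4)x - 1
order-3 term: -3/4
the series for exp(D) f terminates at order 3
exp(D) f = -(3/4)x^3 - (13/4)x^2 - (17/4)x - 7/4


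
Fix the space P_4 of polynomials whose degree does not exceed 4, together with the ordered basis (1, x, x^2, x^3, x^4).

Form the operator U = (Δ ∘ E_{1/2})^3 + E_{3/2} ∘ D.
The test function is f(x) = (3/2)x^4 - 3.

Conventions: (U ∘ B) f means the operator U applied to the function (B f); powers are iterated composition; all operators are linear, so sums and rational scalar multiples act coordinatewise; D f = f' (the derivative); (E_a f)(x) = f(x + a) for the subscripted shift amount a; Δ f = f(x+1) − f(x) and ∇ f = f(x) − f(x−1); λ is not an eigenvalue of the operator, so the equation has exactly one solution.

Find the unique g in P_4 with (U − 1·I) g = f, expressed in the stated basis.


the result is g(x) = -(3/2)x^4 - 6x^3 - 45x^2 - (441/2)x - 2229/4

write g with unknown coordinates in the stated basis and equate coefficients in (U − 1·I) g = f
solving from the highest basis element down gives g = -(3/2)x^4 - 6x^3 - 45x^2 - (441/2)x - 2229/4
check: U g = -6x^3 - 45x^2 - (441/2)x - 2241/4
so U g − 1·g = (3/2)x^4 - 3 = f ✓


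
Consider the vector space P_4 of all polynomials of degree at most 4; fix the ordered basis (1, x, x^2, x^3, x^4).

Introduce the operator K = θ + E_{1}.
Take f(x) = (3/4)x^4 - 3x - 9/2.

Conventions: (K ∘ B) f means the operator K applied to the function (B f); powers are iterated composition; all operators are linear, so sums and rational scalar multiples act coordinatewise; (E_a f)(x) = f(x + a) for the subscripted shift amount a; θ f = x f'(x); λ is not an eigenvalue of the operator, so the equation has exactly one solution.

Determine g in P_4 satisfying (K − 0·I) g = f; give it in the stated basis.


g(x) = (3/20)x^4 - (3/20)x^3 - (3/20)x^2 - (57/40)x - 117/40

write g with unknown coordinates in the stated basis and equate coefficients in (K − 0·I) g = f
solving from the highest basis element down gives g = (3/20)x^4 - (3/20)x^3 - (3/20)x^2 - (57/40)x - 117/40
check: K g = (3/4)x^4 - 3x - 9/2
so K g − 0·g = (3/4)x^4 - 3x - 9/2 = f ✓
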